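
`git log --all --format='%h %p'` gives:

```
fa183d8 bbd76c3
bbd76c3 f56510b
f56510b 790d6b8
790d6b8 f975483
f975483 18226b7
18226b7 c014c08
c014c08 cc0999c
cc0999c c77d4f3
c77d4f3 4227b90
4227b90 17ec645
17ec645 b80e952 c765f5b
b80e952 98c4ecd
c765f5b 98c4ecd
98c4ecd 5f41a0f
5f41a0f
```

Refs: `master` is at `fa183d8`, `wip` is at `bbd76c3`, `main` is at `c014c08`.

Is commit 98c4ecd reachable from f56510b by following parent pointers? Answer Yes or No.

Yes

Ancestors of f56510b (commits reachable by following parents): {17ec645, 18226b7, 4227b90, 5f41a0f, 790d6b8, 98c4ecd, b80e952, c014c08, c765f5b, c77d4f3, cc0999c, f56510b, f975483}.
98c4ecd is in that set, so it is an ancestor of f56510b.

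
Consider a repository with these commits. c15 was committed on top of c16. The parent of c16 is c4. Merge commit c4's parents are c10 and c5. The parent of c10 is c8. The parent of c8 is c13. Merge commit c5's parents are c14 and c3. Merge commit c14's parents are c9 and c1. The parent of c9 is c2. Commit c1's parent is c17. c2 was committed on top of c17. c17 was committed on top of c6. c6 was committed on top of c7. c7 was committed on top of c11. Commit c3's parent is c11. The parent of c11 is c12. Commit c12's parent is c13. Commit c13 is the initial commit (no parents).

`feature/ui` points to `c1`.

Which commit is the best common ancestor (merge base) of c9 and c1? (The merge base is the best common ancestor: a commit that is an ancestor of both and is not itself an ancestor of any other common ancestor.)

Ancestors of c9: {c11, c12, c13, c17, c2, c6, c7, c9}.
Ancestors of c1: {c1, c11, c12, c13, c17, c6, c7}.
Common ancestors: {c11, c12, c13, c17, c6, c7}.
Among these, c17 is not an ancestor of any other common ancestor — it is the merge base.

c17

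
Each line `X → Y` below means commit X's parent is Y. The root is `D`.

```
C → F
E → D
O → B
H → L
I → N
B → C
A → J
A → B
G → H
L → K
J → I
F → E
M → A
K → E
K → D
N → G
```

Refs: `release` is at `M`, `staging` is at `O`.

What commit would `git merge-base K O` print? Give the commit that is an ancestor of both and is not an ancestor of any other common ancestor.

Ancestors of K: {D, E, K}.
Ancestors of O: {B, C, D, E, F, O}.
Common ancestors: {D, E}.
Among these, E is not an ancestor of any other common ancestor — it is the merge base.

E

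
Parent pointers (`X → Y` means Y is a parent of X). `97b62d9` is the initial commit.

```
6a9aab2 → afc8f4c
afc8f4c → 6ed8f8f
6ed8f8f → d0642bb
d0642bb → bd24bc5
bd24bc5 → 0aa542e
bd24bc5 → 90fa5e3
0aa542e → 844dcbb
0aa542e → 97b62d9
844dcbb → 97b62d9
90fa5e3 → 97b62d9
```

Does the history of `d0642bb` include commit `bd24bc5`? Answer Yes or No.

Yes

Ancestors of d0642bb (commits reachable by following parents): {0aa542e, 844dcbb, 90fa5e3, 97b62d9, bd24bc5, d0642bb}.
bd24bc5 is in that set, so it is an ancestor of d0642bb.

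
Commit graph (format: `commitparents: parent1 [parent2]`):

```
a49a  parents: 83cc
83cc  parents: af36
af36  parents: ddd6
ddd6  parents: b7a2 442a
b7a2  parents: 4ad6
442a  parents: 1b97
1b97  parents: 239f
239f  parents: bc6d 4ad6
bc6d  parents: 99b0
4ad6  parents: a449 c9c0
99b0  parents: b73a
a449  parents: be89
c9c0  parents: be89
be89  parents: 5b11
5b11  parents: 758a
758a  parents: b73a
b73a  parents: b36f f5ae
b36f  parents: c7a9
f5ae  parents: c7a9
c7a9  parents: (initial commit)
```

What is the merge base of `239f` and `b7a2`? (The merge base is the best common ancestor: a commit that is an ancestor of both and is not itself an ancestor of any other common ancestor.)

Ancestors of 239f: {239f, 4ad6, 5b11, 758a, 99b0, a449, b36f, b73a, bc6d, be89, c7a9, c9c0, f5ae}.
Ancestors of b7a2: {4ad6, 5b11, 758a, a449, b36f, b73a, b7a2, be89, c7a9, c9c0, f5ae}.
Common ancestors: {4ad6, 5b11, 758a, a449, b36f, b73a, be89, c7a9, c9c0, f5ae}.
Among these, 4ad6 is not an ancestor of any other common ancestor — it is the merge base.

4ad6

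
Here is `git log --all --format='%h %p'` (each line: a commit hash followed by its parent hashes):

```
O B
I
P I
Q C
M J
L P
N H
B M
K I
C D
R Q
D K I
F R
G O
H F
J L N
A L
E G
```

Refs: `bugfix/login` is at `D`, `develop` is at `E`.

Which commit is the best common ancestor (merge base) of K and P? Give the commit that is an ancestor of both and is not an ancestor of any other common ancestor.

Ancestors of K: {I, K}.
Ancestors of P: {I, P}.
Common ancestors: {I}.
The only common ancestor is I, so it is the merge base.

I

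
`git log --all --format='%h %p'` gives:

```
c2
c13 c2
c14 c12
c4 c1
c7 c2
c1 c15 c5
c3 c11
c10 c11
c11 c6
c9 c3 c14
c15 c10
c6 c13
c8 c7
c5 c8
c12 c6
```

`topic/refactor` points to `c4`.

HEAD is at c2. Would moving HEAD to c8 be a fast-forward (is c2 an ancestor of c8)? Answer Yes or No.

Yes

A fast-forward from c2 to c8 is possible iff c2 is an ancestor of c8.
Ancestors of c8: {c2, c7, c8}.
c2 is among them, so fast-forward is possible.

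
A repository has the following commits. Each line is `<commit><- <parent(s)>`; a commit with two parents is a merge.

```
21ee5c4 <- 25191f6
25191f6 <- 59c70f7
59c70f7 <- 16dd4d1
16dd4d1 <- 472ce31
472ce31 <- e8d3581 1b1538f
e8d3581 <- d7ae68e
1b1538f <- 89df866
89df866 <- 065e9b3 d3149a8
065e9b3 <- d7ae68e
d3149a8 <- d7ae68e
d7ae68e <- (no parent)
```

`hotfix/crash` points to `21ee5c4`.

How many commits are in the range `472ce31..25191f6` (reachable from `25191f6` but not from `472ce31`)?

3

Reachable from 25191f6: {065e9b3, 16dd4d1, 1b1538f, 25191f6, 472ce31, 59c70f7, 89df866, d3149a8, d7ae68e, e8d3581}.
Reachable from 472ce31: {065e9b3, 1b1538f, 472ce31, 89df866, d3149a8, d7ae68e, e8d3581}.
In 25191f6's history but not 472ce31's: {16dd4d1, 25191f6, 59c70f7} — 3 commits.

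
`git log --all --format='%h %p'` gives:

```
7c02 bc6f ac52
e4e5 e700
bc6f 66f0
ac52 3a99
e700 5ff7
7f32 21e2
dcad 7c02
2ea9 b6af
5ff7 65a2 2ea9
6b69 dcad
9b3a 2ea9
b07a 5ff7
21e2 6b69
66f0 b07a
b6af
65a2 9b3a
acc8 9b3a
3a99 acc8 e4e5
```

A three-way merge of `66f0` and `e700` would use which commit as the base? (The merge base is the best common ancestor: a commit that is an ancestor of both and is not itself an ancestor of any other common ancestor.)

5ff7

Ancestors of 66f0: {2ea9, 5ff7, 65a2, 66f0, 9b3a, b07a, b6af}.
Ancestors of e700: {2ea9, 5ff7, 65a2, 9b3a, b6af, e700}.
Common ancestors: {2ea9, 5ff7, 65a2, 9b3a, b6af}.
Among these, 5ff7 is not an ancestor of any other common ancestor — it is the merge base.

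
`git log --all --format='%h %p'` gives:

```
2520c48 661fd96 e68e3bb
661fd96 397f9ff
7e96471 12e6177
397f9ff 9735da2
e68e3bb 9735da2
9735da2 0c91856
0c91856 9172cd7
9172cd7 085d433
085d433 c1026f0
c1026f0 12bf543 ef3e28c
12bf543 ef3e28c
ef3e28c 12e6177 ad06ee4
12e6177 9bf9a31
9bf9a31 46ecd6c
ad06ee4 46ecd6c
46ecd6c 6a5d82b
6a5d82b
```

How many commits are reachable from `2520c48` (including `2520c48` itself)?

16

Walking parent pointers from 2520c48: reachable set = {085d433, 0c91856, 12bf543, 12e6177, 2520c48, 397f9ff, 46ecd6c, 661fd96, 6a5d82b, 9172cd7, 9735da2, 9bf9a31, ad06ee4, c1026f0, e68e3bb, ef3e28c}.
That is 16 commits.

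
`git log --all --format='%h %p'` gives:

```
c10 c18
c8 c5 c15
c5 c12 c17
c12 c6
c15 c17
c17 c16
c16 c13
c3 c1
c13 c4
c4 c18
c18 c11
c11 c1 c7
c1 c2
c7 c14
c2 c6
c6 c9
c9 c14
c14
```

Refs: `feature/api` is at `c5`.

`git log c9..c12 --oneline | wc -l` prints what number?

2

Reachable from c12: {c12, c14, c6, c9}.
Reachable from c9: {c14, c9}.
In c12's history but not c9's: {c12, c6} — 2 commits.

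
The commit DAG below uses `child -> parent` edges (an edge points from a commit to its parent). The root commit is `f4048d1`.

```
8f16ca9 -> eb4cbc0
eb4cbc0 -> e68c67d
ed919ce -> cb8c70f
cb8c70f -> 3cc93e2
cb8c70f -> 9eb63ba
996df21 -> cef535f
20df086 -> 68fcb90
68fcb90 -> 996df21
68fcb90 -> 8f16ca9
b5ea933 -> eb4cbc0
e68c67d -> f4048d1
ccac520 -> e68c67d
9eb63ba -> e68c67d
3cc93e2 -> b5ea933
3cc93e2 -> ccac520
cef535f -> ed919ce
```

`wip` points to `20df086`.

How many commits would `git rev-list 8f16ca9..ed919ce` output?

6

Reachable from ed919ce: {3cc93e2, 9eb63ba, b5ea933, cb8c70f, ccac520, e68c67d, eb4cbc0, ed919ce, f4048d1}.
Reachable from 8f16ca9: {8f16ca9, e68c67d, eb4cbc0, f4048d1}.
In ed919ce's history but not 8f16ca9's: {3cc93e2, 9eb63ba, b5ea933, cb8c70f, ccac520, ed919ce} — 6 commits.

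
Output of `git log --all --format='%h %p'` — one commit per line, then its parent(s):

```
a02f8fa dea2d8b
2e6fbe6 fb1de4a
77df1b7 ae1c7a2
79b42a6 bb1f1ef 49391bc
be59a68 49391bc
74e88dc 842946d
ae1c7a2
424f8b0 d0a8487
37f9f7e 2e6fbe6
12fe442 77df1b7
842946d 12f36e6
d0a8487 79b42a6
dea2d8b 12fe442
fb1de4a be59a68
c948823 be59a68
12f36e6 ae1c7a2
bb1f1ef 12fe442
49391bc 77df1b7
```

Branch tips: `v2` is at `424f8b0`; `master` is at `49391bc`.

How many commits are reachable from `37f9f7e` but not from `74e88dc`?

6

Reachable from 37f9f7e: {2e6fbe6, 37f9f7e, 49391bc, 77df1b7, ae1c7a2, be59a68, fb1de4a}.
Reachable from 74e88dc: {12f36e6, 74e88dc, 842946d, ae1c7a2}.
In 37f9f7e's history but not 74e88dc's: {2e6fbe6, 37f9f7e, 49391bc, 77df1b7, be59a68, fb1de4a} — 6 commits.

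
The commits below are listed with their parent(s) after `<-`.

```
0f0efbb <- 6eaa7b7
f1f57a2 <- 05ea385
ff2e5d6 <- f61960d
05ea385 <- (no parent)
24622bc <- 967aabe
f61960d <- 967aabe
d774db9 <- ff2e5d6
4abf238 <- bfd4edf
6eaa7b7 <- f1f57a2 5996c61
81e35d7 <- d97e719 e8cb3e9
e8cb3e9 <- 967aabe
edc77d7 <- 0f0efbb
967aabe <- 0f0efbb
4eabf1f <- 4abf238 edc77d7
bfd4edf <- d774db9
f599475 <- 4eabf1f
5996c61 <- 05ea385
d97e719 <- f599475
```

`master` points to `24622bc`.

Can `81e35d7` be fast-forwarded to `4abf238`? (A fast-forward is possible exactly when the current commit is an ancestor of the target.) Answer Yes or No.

No

A fast-forward from 81e35d7 to 4abf238 is possible iff 81e35d7 is an ancestor of 4abf238.
Ancestors of 4abf238: {05ea385, 0f0efbb, 4abf238, 5996c61, 6eaa7b7, 967aabe, bfd4edf, d774db9, f1f57a2, f61960d, ff2e5d6}.
81e35d7 is not among them, so fast-forward is not possible.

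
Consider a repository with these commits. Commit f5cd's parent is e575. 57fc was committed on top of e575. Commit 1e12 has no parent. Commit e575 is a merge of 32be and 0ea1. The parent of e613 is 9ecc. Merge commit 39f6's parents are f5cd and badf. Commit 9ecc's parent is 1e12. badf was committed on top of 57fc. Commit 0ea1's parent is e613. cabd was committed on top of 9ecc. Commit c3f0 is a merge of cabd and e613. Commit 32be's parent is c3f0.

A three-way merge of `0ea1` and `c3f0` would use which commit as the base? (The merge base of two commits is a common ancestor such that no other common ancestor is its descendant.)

Ancestors of 0ea1: {0ea1, 1e12, 9ecc, e613}.
Ancestors of c3f0: {1e12, 9ecc, c3f0, cabd, e613}.
Common ancestors: {1e12, 9ecc, e613}.
Among these, e613 is not an ancestor of any other common ancestor — it is the merge base.

e613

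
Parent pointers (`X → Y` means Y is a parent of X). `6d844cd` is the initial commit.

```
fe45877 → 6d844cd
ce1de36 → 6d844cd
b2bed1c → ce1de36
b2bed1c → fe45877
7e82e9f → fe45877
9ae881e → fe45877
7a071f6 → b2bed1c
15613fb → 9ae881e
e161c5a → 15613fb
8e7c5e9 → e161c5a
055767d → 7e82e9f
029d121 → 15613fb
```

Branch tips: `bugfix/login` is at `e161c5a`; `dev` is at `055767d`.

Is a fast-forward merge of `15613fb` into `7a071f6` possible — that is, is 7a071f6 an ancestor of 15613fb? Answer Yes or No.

A fast-forward from 7a071f6 to 15613fb is possible iff 7a071f6 is an ancestor of 15613fb.
Ancestors of 15613fb: {15613fb, 6d844cd, 9ae881e, fe45877}.
7a071f6 is not among them, so fast-forward is not possible.

No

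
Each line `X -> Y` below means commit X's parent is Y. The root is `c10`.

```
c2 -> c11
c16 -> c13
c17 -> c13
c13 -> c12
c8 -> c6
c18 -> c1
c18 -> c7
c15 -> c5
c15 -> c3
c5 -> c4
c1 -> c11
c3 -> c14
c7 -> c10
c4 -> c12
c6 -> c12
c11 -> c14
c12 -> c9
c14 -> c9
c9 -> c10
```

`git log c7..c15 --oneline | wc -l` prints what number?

7

Reachable from c15: {c10, c12, c14, c15, c3, c4, c5, c9}.
Reachable from c7: {c10, c7}.
In c15's history but not c7's: {c12, c14, c15, c3, c4, c5, c9} — 7 commits.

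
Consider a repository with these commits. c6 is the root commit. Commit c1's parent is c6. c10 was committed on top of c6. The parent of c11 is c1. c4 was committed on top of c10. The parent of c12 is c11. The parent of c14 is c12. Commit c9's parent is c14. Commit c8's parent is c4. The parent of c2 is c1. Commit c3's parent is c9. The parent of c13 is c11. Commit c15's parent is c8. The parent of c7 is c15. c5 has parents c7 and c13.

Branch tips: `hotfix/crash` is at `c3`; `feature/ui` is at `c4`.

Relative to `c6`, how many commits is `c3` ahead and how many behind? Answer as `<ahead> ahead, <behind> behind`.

Reachable from c3: {c1, c11, c12, c14, c3, c6, c9}.
Reachable from c6: {c6}.
Only in c3's history (ahead): {c1, c11, c12, c14, c3, c9} — 6.
Only in c6's history (behind): {} — 0.

6 ahead, 0 behind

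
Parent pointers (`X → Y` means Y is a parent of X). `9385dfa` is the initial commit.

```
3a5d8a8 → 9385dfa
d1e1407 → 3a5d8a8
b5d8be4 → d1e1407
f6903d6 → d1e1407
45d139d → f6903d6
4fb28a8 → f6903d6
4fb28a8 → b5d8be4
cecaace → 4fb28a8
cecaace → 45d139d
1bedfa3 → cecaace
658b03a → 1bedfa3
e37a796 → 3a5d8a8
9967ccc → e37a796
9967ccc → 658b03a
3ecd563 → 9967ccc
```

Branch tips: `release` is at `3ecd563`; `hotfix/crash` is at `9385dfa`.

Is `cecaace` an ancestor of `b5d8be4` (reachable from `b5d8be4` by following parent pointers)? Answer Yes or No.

Ancestors of b5d8be4: {3a5d8a8, 9385dfa, b5d8be4, d1e1407}.
cecaace is not in that set, so it is not an ancestor of b5d8be4.

No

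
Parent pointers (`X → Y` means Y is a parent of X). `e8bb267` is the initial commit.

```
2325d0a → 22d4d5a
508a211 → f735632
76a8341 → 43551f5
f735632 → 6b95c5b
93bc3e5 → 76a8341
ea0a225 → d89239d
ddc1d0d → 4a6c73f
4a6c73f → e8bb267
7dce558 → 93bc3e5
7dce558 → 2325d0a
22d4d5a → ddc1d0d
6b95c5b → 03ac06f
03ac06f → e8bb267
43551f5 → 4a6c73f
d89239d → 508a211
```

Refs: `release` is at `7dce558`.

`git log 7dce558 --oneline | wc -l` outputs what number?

Walking parent pointers from 7dce558: reachable set = {22d4d5a, 2325d0a, 43551f5, 4a6c73f, 76a8341, 7dce558, 93bc3e5, ddc1d0d, e8bb267}.
That is 9 commits.

9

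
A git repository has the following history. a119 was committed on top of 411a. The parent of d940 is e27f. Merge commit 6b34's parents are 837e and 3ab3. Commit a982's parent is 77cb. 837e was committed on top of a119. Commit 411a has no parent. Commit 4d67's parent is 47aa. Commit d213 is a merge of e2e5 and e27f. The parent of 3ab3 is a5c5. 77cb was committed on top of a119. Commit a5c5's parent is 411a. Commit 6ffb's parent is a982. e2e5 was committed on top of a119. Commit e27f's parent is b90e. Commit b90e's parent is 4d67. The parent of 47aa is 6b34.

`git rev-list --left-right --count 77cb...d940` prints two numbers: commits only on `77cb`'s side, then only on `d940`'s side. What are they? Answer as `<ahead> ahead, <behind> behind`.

1 ahead, 9 behind

Reachable from 77cb: {411a, 77cb, a119}.
Reachable from d940: {3ab3, 411a, 47aa, 4d67, 6b34, 837e, a119, a5c5, b90e, d940, e27f}.
Only in 77cb's history (ahead): {77cb} — 1.
Only in d940's history (behind): {3ab3, 47aa, 4d67, 6b34, 837e, a5c5, b90e, d940, e27f} — 9.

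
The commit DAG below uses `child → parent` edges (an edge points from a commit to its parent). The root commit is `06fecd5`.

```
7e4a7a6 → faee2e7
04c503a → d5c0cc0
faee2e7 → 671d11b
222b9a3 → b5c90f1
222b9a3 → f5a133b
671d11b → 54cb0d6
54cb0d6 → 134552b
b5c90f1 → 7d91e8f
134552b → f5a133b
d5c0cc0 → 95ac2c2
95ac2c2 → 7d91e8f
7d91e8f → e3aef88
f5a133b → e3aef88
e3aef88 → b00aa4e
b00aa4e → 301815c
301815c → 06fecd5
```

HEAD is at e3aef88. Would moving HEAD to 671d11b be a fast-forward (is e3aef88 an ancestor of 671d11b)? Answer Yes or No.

A fast-forward from e3aef88 to 671d11b is possible iff e3aef88 is an ancestor of 671d11b.
Ancestors of 671d11b: {06fecd5, 134552b, 301815c, 54cb0d6, 671d11b, b00aa4e, e3aef88, f5a133b}.
e3aef88 is among them, so fast-forward is possible.

Yes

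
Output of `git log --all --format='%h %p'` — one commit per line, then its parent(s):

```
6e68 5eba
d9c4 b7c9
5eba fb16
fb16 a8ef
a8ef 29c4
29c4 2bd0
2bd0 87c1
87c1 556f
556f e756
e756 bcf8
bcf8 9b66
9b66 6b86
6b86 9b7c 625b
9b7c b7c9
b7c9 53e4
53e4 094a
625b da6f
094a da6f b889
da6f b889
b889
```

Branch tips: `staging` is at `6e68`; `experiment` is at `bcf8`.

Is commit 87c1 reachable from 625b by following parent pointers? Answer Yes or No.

No

Ancestors of 625b: {625b, b889, da6f}.
87c1 is not in that set, so it is not an ancestor of 625b.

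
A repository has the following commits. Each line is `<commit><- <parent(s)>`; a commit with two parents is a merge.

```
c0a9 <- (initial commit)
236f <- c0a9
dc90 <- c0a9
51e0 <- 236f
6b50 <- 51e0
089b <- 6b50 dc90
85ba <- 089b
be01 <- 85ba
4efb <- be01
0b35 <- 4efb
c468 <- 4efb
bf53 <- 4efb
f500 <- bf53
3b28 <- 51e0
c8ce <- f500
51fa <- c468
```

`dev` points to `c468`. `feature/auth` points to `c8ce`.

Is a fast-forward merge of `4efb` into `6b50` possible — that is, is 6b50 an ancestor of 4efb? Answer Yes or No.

A fast-forward from 6b50 to 4efb is possible iff 6b50 is an ancestor of 4efb.
Ancestors of 4efb: {089b, 236f, 4efb, 51e0, 6b50, 85ba, be01, c0a9, dc90}.
6b50 is among them, so fast-forward is possible.

Yes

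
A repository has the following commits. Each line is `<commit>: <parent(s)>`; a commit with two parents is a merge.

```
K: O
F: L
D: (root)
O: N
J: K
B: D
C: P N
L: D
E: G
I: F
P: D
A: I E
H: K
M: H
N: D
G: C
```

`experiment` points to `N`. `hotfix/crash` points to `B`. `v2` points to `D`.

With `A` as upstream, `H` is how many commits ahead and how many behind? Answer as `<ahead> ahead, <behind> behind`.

3 ahead, 8 behind

Reachable from H: {D, H, K, N, O}.
Reachable from A: {A, C, D, E, F, G, I, L, N, P}.
Only in H's history (ahead): {H, K, O} — 3.
Only in A's history (behind): {A, C, E, F, G, I, L, P} — 8.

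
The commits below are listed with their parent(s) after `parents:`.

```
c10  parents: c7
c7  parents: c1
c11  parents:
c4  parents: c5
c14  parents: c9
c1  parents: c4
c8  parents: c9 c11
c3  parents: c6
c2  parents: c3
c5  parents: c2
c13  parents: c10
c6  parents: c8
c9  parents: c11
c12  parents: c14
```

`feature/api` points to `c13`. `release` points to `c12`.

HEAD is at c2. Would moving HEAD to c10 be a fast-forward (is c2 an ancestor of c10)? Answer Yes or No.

Yes

A fast-forward from c2 to c10 is possible iff c2 is an ancestor of c10.
Ancestors of c10: {c1, c10, c11, c2, c3, c4, c5, c6, c7, c8, c9}.
c2 is among them, so fast-forward is possible.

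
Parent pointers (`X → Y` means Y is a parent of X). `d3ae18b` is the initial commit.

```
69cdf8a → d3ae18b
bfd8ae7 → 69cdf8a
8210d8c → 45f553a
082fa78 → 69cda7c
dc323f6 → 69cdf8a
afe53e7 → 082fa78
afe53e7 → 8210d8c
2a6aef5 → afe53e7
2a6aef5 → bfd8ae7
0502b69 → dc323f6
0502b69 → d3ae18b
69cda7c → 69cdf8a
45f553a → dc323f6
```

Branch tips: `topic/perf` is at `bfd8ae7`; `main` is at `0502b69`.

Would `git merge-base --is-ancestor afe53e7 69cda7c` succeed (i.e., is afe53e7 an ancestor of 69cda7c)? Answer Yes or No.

Ancestors of 69cda7c: {69cda7c, 69cdf8a, d3ae18b}.
afe53e7 is not in that set, so it is not an ancestor of 69cda7c.

No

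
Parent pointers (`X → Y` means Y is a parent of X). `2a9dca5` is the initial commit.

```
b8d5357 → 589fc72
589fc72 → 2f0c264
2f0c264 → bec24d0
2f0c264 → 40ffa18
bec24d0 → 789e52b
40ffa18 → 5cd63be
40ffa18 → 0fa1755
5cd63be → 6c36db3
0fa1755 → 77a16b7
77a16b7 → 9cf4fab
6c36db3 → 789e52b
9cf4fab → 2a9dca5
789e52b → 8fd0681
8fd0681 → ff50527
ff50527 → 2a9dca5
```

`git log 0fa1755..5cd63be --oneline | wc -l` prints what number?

5

Reachable from 5cd63be: {2a9dca5, 5cd63be, 6c36db3, 789e52b, 8fd0681, ff50527}.
Reachable from 0fa1755: {0fa1755, 2a9dca5, 77a16b7, 9cf4fab}.
In 5cd63be's history but not 0fa1755's: {5cd63be, 6c36db3, 789e52b, 8fd0681, ff50527} — 5 commits.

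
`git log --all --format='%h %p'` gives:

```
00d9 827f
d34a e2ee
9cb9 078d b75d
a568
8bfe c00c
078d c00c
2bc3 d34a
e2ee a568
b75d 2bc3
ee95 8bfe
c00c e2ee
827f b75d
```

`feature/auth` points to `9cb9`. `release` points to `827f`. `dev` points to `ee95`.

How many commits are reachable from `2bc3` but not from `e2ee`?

Reachable from 2bc3: {2bc3, a568, d34a, e2ee}.
Reachable from e2ee: {a568, e2ee}.
In 2bc3's history but not e2ee's: {2bc3, d34a} — 2 commits.

2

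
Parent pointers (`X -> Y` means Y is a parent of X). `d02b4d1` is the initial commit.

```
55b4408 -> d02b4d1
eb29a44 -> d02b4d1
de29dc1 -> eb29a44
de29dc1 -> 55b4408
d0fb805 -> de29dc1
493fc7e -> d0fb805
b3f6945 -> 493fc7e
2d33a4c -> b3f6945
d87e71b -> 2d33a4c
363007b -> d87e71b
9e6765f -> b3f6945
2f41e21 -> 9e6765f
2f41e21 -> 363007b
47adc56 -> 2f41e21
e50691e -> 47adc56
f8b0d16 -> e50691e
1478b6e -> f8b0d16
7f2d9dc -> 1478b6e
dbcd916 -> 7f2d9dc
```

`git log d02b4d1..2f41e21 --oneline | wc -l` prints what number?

11

Reachable from 2f41e21: {2d33a4c, 2f41e21, 363007b, 493fc7e, 55b4408, 9e6765f, b3f6945, d02b4d1, d0fb805, d87e71b, de29dc1, eb29a44}.
Reachable from d02b4d1: {d02b4d1}.
In 2f41e21's history but not d02b4d1's: {2d33a4c, 2f41e21, 363007b, 493fc7e, 55b4408, 9e6765f, b3f6945, d0fb805, d87e71b, de29dc1, eb29a44} — 11 commits.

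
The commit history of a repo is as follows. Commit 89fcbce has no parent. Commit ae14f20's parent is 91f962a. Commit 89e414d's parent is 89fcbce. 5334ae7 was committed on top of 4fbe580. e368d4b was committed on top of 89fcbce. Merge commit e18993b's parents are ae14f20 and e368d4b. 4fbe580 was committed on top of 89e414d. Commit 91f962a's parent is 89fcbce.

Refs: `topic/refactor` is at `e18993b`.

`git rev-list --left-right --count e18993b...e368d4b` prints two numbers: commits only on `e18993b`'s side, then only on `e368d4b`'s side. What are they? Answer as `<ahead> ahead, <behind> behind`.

3 ahead, 0 behind

Reachable from e18993b: {89fcbce, 91f962a, ae14f20, e18993b, e368d4b}.
Reachable from e368d4b: {89fcbce, e368d4b}.
Only in e18993b's history (ahead): {91f962a, ae14f20, e18993b} — 3.
Only in e368d4b's history (behind): {} — 0.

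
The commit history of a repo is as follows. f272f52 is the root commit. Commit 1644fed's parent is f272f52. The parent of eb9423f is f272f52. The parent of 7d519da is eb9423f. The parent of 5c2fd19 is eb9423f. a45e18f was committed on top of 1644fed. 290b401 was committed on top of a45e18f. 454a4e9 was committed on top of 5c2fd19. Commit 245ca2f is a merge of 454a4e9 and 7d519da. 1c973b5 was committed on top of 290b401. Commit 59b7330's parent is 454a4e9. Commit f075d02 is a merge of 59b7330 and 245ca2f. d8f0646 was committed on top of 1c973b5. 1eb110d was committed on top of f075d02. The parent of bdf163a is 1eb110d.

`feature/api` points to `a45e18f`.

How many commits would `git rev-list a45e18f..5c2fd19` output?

Reachable from 5c2fd19: {5c2fd19, eb9423f, f272f52}.
Reachable from a45e18f: {1644fed, a45e18f, f272f52}.
In 5c2fd19's history but not a45e18f's: {5c2fd19, eb9423f} — 2 commits.

2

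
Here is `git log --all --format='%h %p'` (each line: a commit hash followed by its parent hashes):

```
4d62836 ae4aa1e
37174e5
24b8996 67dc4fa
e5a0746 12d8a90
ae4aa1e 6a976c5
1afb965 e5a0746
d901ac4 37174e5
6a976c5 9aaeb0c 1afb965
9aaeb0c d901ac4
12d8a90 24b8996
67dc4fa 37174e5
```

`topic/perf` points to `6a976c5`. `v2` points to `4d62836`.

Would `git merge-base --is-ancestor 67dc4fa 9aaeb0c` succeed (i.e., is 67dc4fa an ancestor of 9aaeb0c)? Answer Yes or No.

No

Ancestors of 9aaeb0c: {37174e5, 9aaeb0c, d901ac4}.
67dc4fa is not in that set, so it is not an ancestor of 9aaeb0c.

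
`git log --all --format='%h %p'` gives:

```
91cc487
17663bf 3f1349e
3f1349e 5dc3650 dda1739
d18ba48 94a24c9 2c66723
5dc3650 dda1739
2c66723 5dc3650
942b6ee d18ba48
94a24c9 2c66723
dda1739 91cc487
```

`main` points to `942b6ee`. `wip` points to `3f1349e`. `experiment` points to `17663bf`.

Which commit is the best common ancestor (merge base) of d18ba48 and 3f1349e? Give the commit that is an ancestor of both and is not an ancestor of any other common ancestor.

5dc3650

Ancestors of d18ba48: {2c66723, 5dc3650, 91cc487, 94a24c9, d18ba48, dda1739}.
Ancestors of 3f1349e: {3f1349e, 5dc3650, 91cc487, dda1739}.
Common ancestors: {5dc3650, 91cc487, dda1739}.
Among these, 5dc3650 is not an ancestor of any other common ancestor — it is the merge base.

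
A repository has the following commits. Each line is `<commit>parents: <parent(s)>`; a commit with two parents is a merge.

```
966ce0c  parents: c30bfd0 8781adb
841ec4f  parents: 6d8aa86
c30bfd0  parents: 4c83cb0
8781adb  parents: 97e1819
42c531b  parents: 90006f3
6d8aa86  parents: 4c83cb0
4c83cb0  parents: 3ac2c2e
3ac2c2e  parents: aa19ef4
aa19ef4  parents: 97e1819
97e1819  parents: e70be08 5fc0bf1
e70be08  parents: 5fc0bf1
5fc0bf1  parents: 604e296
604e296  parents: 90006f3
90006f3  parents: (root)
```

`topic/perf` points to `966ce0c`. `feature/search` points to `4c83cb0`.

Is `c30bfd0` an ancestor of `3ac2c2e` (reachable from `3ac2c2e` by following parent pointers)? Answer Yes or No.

Ancestors of 3ac2c2e: {3ac2c2e, 5fc0bf1, 604e296, 90006f3, 97e1819, aa19ef4, e70be08}.
c30bfd0 is not in that set, so it is not an ancestor of 3ac2c2e.

No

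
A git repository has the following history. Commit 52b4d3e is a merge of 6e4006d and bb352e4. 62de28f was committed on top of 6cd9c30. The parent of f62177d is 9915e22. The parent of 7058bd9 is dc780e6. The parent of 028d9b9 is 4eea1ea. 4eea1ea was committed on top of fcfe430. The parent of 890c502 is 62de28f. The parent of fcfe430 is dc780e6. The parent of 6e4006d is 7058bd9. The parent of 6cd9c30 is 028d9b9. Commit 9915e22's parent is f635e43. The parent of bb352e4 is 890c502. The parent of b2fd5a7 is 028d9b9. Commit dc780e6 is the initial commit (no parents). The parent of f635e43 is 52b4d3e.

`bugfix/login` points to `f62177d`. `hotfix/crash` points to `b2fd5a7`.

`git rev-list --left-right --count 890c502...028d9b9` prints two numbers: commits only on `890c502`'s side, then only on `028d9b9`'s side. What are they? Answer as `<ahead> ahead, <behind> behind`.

3 ahead, 0 behind

Reachable from 890c502: {028d9b9, 4eea1ea, 62de28f, 6cd9c30, 890c502, dc780e6, fcfe430}.
Reachable from 028d9b9: {028d9b9, 4eea1ea, dc780e6, fcfe430}.
Only in 890c502's history (ahead): {62de28f, 6cd9c30, 890c502} — 3.
Only in 028d9b9's history (behind): {} — 0.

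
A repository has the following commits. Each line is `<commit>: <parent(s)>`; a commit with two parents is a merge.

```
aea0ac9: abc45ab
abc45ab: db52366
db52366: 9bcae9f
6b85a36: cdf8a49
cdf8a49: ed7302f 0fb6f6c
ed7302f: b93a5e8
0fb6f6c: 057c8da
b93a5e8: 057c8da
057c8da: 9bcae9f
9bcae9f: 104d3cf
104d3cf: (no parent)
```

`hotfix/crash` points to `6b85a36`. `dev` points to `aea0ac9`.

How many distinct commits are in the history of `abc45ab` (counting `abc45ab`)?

4

Walking parent pointers from abc45ab: reachable set = {104d3cf, 9bcae9f, abc45ab, db52366}.
That is 4 commits.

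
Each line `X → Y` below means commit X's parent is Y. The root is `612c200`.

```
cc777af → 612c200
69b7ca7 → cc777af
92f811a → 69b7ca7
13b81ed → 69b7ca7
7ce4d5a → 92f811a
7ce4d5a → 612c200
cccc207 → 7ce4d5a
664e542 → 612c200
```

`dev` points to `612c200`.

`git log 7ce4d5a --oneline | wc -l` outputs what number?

Walking parent pointers from 7ce4d5a: reachable set = {612c200, 69b7ca7, 7ce4d5a, 92f811a, cc777af}.
That is 5 commits.

5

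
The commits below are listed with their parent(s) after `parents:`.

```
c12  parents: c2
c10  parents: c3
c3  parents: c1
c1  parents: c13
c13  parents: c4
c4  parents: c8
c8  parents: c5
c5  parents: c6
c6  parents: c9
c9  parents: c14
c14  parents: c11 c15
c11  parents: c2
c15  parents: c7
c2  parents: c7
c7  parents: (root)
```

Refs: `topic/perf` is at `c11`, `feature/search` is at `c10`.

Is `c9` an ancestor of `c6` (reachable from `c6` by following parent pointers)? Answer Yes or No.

Ancestors of c6 (commits reachable by following parents): {c11, c14, c15, c2, c6, c7, c9}.
c9 is in that set, so it is an ancestor of c6.

Yes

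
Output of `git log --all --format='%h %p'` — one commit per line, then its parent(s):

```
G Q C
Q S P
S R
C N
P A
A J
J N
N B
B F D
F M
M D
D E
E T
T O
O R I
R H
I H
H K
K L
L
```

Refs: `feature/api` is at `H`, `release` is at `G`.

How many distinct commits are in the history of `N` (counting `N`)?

13

Walking parent pointers from N: reachable set = {B, D, E, F, H, I, K, L, M, N, O, R, T}.
That is 13 commits.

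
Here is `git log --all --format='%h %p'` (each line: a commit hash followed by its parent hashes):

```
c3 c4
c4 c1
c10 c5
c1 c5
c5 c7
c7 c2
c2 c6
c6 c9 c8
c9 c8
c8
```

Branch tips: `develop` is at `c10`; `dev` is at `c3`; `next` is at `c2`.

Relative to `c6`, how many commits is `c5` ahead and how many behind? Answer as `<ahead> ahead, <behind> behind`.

3 ahead, 0 behind

Reachable from c5: {c2, c5, c6, c7, c8, c9}.
Reachable from c6: {c6, c8, c9}.
Only in c5's history (ahead): {c2, c5, c7} — 3.
Only in c6's history (behind): {} — 0.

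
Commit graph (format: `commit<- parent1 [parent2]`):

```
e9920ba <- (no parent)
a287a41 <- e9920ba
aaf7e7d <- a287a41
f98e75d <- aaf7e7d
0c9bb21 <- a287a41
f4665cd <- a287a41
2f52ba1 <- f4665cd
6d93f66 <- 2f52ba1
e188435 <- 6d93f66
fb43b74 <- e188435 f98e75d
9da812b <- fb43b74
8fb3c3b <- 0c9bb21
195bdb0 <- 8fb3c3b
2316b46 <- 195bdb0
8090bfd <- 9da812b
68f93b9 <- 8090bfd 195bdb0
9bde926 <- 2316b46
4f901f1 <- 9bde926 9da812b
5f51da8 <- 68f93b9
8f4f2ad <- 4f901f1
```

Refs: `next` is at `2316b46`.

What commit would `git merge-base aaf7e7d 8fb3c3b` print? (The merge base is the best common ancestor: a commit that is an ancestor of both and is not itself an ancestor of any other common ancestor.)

a287a41

Ancestors of aaf7e7d: {a287a41, aaf7e7d, e9920ba}.
Ancestors of 8fb3c3b: {0c9bb21, 8fb3c3b, a287a41, e9920ba}.
Common ancestors: {a287a41, e9920ba}.
Among these, a287a41 is not an ancestor of any other common ancestor — it is the merge base.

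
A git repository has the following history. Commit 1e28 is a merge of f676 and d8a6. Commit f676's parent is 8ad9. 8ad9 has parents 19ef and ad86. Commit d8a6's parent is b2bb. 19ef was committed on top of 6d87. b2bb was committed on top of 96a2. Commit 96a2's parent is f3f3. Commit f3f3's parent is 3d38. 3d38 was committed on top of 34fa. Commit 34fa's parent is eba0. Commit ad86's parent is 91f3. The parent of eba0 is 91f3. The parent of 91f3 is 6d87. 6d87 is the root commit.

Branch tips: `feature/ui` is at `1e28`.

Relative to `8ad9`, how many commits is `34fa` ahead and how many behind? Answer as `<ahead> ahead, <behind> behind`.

2 ahead, 3 behind

Reachable from 34fa: {34fa, 6d87, 91f3, eba0}.
Reachable from 8ad9: {19ef, 6d87, 8ad9, 91f3, ad86}.
Only in 34fa's history (ahead): {34fa, eba0} — 2.
Only in 8ad9's history (behind): {19ef, 8ad9, ad86} — 3.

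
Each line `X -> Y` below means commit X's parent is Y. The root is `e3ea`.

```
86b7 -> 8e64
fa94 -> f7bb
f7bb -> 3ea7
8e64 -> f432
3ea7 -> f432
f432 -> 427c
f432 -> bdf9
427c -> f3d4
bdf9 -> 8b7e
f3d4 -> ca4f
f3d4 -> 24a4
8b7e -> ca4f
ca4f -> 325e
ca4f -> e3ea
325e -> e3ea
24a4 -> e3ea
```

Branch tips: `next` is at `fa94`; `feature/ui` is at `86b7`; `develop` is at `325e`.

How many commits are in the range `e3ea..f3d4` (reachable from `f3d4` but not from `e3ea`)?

Reachable from f3d4: {24a4, 325e, ca4f, e3ea, f3d4}.
Reachable from e3ea: {e3ea}.
In f3d4's history but not e3ea's: {24a4, 325e, ca4f, f3d4} — 4 commits.

4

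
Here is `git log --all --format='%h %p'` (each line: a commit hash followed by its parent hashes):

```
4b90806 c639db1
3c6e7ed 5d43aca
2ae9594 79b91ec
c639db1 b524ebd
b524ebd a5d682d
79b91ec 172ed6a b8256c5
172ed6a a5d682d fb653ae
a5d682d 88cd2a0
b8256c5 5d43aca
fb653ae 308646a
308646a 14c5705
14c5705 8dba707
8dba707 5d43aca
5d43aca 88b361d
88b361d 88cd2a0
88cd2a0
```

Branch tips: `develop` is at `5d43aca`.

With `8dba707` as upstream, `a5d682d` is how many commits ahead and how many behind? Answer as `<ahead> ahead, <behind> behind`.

1 ahead, 3 behind

Reachable from a5d682d: {88cd2a0, a5d682d}.
Reachable from 8dba707: {5d43aca, 88b361d, 88cd2a0, 8dba707}.
Only in a5d682d's history (ahead): {a5d682d} — 1.
Only in 8dba707's history (behind): {5d43aca, 88b361d, 8dba707} — 3.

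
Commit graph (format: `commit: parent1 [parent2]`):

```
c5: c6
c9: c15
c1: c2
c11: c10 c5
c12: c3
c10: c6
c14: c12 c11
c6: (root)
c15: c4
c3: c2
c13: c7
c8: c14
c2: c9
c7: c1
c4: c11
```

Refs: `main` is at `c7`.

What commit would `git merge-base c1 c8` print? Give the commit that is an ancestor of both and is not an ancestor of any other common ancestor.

c2

Ancestors of c1: {c1, c10, c11, c15, c2, c4, c5, c6, c9}.
Ancestors of c8: {c10, c11, c12, c14, c15, c2, c3, c4, c5, c6, c8, c9}.
Common ancestors: {c10, c11, c15, c2, c4, c5, c6, c9}.
Among these, c2 is not an ancestor of any other common ancestor — it is the merge base.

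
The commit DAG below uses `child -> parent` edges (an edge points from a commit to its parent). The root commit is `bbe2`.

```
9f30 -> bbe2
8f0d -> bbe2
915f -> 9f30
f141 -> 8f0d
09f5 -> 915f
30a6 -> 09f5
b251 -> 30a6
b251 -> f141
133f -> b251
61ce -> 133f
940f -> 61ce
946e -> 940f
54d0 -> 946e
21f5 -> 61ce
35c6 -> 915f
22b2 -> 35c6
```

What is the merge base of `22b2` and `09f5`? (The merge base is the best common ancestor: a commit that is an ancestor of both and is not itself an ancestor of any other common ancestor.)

Ancestors of 22b2: {22b2, 35c6, 915f, 9f30, bbe2}.
Ancestors of 09f5: {09f5, 915f, 9f30, bbe2}.
Common ancestors: {915f, 9f30, bbe2}.
Among these, 915f is not an ancestor of any other common ancestor — it is the merge base.

915f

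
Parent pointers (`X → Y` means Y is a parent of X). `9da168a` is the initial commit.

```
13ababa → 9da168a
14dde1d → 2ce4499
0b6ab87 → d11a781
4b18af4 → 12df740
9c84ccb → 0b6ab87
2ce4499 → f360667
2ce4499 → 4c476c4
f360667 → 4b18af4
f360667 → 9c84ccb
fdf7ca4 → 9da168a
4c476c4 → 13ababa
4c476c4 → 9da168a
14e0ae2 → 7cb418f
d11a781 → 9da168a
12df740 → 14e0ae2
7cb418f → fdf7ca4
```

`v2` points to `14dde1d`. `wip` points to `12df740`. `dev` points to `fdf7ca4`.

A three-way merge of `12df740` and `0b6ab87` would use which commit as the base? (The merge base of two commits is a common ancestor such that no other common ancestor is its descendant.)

9da168a

Ancestors of 12df740: {12df740, 14e0ae2, 7cb418f, 9da168a, fdf7ca4}.
Ancestors of 0b6ab87: {0b6ab87, 9da168a, d11a781}.
Common ancestors: {9da168a}.
The only common ancestor is 9da168a, so it is the merge base.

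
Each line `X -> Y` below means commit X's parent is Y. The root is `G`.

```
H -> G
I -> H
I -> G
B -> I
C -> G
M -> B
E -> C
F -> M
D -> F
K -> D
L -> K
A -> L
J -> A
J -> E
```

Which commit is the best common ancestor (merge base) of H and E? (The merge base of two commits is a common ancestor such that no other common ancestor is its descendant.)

G

Ancestors of H: {G, H}.
Ancestors of E: {C, E, G}.
Common ancestors: {G}.
The only common ancestor is G, so it is the merge base.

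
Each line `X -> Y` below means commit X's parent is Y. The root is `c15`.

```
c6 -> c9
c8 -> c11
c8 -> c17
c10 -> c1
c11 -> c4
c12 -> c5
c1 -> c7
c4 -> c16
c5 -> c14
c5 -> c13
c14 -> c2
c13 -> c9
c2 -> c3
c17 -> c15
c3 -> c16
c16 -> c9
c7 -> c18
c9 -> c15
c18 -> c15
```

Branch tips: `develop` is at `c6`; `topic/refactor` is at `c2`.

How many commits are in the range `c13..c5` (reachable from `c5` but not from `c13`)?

5

Reachable from c5: {c13, c14, c15, c16, c2, c3, c5, c9}.
Reachable from c13: {c13, c15, c9}.
In c5's history but not c13's: {c14, c16, c2, c3, c5} — 5 commits.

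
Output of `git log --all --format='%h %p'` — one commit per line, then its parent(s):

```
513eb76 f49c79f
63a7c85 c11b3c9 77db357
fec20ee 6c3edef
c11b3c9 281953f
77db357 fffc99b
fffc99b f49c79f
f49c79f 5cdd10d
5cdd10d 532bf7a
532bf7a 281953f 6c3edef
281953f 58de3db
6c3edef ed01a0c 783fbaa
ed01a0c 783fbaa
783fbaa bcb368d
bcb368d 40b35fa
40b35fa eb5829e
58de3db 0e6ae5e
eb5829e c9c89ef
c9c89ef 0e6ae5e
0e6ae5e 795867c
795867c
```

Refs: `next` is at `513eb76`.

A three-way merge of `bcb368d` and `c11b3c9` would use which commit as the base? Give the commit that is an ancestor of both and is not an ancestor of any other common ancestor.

0e6ae5e

Ancestors of bcb368d: {0e6ae5e, 40b35fa, 795867c, bcb368d, c9c89ef, eb5829e}.
Ancestors of c11b3c9: {0e6ae5e, 281953f, 58de3db, 795867c, c11b3c9}.
Common ancestors: {0e6ae5e, 795867c}.
Among these, 0e6ae5e is not an ancestor of any other common ancestor — it is the merge base.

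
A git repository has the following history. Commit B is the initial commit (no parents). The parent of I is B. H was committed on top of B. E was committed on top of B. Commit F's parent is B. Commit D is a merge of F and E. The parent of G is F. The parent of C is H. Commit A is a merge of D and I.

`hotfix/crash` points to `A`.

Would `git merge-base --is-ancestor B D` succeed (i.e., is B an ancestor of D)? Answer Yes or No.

Ancestors of D (commits reachable by following parents): {B, D, E, F}.
B is in that set, so it is an ancestor of D.

Yes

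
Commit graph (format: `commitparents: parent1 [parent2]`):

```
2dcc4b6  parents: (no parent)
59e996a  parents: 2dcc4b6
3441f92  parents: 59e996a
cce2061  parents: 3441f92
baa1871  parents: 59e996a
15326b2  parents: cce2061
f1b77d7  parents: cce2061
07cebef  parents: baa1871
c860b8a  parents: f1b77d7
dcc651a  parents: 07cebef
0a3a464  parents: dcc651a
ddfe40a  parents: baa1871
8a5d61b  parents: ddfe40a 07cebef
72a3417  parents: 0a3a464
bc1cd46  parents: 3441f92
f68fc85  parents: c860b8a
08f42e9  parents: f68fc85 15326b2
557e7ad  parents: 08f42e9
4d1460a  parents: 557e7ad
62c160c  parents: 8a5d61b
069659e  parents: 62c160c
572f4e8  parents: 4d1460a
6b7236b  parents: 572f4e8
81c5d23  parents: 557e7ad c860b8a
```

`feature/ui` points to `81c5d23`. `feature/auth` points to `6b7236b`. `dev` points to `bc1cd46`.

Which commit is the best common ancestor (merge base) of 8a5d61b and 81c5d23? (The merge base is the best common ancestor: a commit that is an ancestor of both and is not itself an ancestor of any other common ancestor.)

59e996a

Ancestors of 8a5d61b: {07cebef, 2dcc4b6, 59e996a, 8a5d61b, baa1871, ddfe40a}.
Ancestors of 81c5d23: {08f42e9, 15326b2, 2dcc4b6, 3441f92, 557e7ad, 59e996a, 81c5d23, c860b8a, cce2061, f1b77d7, f68fc85}.
Common ancestors: {2dcc4b6, 59e996a}.
Among these, 59e996a is not an ancestor of any other common ancestor — it is the merge base.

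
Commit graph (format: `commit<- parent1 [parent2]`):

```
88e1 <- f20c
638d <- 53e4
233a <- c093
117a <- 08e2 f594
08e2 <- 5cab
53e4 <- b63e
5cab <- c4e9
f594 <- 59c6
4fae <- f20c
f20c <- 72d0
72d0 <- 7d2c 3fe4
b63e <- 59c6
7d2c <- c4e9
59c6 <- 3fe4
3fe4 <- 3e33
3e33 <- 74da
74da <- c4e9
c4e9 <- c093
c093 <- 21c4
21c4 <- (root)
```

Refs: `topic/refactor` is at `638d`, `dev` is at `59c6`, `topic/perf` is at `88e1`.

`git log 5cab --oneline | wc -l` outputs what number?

4

Walking parent pointers from 5cab: reachable set = {21c4, 5cab, c093, c4e9}.
That is 4 commits.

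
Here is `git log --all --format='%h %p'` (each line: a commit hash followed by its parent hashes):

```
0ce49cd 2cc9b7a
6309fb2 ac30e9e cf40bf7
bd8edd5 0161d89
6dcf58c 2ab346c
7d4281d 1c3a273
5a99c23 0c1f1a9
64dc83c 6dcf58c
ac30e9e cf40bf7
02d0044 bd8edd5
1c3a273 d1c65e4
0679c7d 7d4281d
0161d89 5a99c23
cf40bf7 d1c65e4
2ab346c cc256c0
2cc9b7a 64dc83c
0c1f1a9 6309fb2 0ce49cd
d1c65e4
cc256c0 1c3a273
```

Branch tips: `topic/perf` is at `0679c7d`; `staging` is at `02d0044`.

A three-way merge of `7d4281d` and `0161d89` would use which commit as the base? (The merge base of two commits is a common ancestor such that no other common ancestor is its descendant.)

Ancestors of 7d4281d: {1c3a273, 7d4281d, d1c65e4}.
Ancestors of 0161d89: {0161d89, 0c1f1a9, 0ce49cd, 1c3a273, 2ab346c, 2cc9b7a, 5a99c23, 6309fb2, 64dc83c, 6dcf58c, ac30e9e, cc256c0, cf40bf7, d1c65e4}.
Common ancestors: {1c3a273, d1c65e4}.
Among these, 1c3a273 is not an ancestor of any other common ancestor — it is the merge base.

1c3a273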